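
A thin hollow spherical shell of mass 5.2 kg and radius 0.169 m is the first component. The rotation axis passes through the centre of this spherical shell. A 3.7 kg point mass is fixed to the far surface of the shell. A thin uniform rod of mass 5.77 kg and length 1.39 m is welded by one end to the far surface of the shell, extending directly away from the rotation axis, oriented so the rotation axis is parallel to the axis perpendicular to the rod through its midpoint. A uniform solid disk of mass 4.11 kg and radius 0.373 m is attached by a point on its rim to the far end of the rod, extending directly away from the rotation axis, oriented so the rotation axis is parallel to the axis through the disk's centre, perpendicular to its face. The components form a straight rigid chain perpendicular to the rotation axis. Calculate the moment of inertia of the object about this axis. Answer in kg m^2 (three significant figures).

21.1

Spherical shell: I_cm = (2/3)MR² = (2/3)(5.2)(0.169)² = 0.099011 kg m^2; axis through the centre, so I = 0.099011 kg m^2.
Point mass: I_cm = 0; centre at d = 0.169 m, so the parallel axis theorem gives I = 0 + (3.7)(0.169)² = 0.10568 kg m^2.
Thin rod: I_cm = (1/12)ML² = (1/12)(5.77)(1.39)² = 0.92902 kg m^2; centre at d = 0.169 + 0.695 = 0.864 m, so the parallel axis theorem gives I = 0.92902 + (5.77)(0.864)² = 5.2363 kg m^2.
Solid disk: I_cm = (1/2)MR² = (1/2)(4.11)(0.373)² = 0.28591 kg m^2; centre at d = 0.169 + 0.695 + 0.695 + 0.373 = 1.932 m, so the parallel axis theorem gives I = 0.28591 + (4.11)(1.932)² = 15.627 kg m^2.
Total I = 0.099011 + 0.10568 + 5.2363 + 15.627 = 21.068 kg m^2.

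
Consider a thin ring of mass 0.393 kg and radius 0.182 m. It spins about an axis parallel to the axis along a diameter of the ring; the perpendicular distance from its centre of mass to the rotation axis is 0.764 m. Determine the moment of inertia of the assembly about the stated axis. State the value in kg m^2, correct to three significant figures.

I_cm = (1/2)MR² = (1/2)(0.393)(0.182)² = 0.0065089 kg m^2; centre at d = 0.764 m, so the parallel axis theorem gives I = 0.0065089 + (0.393)(0.764)² = 0.2359 kg m^2.

0.236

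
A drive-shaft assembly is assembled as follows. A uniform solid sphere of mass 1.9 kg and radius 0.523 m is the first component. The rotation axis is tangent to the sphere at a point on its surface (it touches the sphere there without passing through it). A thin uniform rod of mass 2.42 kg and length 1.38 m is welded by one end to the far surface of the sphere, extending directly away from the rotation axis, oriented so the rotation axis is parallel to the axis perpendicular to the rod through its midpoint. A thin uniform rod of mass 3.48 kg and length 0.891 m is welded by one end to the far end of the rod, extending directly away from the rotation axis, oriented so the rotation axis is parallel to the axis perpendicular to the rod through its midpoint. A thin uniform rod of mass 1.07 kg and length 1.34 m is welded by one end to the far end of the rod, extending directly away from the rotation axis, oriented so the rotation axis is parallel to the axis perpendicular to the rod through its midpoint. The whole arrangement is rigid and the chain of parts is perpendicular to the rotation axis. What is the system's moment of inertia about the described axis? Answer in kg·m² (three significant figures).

Solid sphere: I_cm = (2/5)MR² = (2/5)(1.9)(0.523)² = 0.20788 kg·m²; centre at d = 0.523 m, so I = I_cm + Md² gives I = 0.20788 + (1.9)(0.523)² = 0.72759 kg·m².
Thin rod: I_cm = (1/12)ML² = (1/12)(2.42)(1.38)² = 0.38405 kg·m²; centre at d = 0.523 + 0.523 + 0.69 = 1.736 m, so I = I_cm + Md² gives I = 0.38405 + (2.42)(1.736)² = 7.6772 kg·m².
Thin rod: I_cm = (1/12)ML² = (1/12)(3.48)(0.891)² = 0.23023 kg·m²; centre at d = 0.523 + 0.523 + 0.69 + 0.69 + 0.4455 = 2.8715 m, so I = I_cm + Md² gives I = 0.23023 + (3.48)(2.8715)² = 28.925 kg·m².
Thin rod: I_cm = (1/12)ML² = (1/12)(1.07)(1.34)² = 0.16011 kg·m²; centre at d = 0.523 + 0.523 + 0.69 + 0.69 + 0.4455 + 0.4455 + 0.67 = 3.987 m, so I = I_cm + Md² gives I = 0.16011 + (1.07)(3.987)² = 17.169 kg·m².
Total I = 0.72759 + 7.6772 + 28.925 + 17.169 = 54.498 kg·m².

54.5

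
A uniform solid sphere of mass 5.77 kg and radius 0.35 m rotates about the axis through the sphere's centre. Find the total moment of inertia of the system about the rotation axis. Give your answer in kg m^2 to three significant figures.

0.283

I_cm = (2/5)MR² = (2/5)(5.77)(0.35)² = 0.28273 kg m^2; axis through the centre, so I = 0.28273 kg m^2.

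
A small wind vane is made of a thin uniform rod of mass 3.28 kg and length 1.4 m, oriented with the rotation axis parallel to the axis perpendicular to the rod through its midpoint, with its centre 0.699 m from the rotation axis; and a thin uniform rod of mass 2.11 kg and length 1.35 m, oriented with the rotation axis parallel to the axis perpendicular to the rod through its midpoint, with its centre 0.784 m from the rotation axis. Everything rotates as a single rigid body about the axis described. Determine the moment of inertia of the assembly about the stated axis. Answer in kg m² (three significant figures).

3.76

Thin rod: I_cm = (1/12)ML² = (1/12)(3.28)(1.4)² = 0.53573 kg m²; centre at d = 0.699 m, so the parallel axis theorem gives I = 0.53573 + (3.28)(0.699)² = 2.1383 kg m².
Thin rod: I_cm = (1/12)ML² = (1/12)(2.11)(1.35)² = 0.32046 kg m²; centre at d = 0.784 m, so the parallel axis theorem gives I = 0.32046 + (2.11)(0.784)² = 1.6174 kg m².
Total I = 2.1383 + 1.6174 = 3.7557 kg m².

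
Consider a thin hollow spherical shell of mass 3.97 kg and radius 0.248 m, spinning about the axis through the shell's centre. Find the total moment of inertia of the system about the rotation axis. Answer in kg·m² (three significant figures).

0.163

I_cm = (2/3)MR² = (2/3)(3.97)(0.248)² = 0.16278 kg·m²; axis through the centre, so I = 0.16278 kg·m².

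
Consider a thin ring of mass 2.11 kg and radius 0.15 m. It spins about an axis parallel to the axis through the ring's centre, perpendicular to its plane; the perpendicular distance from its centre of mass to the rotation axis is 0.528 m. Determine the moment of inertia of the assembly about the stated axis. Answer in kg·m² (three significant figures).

I_cm = MR² = (2.11)(0.15)² = 0.047475 kg·m²; centre at d = 0.528 m, so I = I_cm + Md² gives I = 0.047475 + (2.11)(0.528)² = 0.63571 kg·m².

0.636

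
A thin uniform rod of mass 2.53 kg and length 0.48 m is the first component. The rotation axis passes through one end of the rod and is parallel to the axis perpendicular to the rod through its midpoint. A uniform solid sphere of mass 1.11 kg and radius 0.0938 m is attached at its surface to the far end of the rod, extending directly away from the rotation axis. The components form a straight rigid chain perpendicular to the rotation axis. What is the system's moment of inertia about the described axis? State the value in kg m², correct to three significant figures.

0.564

Thin rod: I_cm = (1/12)ML² = (1/12)(2.53)(0.48)² = 0.048576 kg m²; centre at d = 0.24 m, so the parallel axis theorem gives I = 0.048576 + (2.53)(0.24)² = 0.1943 kg m².
Solid sphere: I_cm = (2/5)MR² = (2/5)(1.11)(0.0938)² = 0.0039065 kg m²; centre at d = 0.24 + 0.24 + 0.0938 = 0.5738 m, so the parallel axis theorem gives I = 0.0039065 + (1.11)(0.5738)² = 0.36937 kg m².
Total I = 0.1943 + 0.36937 = 0.56367 kg m².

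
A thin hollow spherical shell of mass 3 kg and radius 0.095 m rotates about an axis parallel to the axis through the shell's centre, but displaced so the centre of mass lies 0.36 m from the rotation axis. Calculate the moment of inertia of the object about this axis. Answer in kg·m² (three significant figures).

0.407

I_cm = (2/3)MR² = (2/3)(3)(0.095)² = 0.01805 kg·m²; centre at d = 0.36 m, so the parallel axis theorem gives I = 0.01805 + (3)(0.36)² = 0.40685 kg·m².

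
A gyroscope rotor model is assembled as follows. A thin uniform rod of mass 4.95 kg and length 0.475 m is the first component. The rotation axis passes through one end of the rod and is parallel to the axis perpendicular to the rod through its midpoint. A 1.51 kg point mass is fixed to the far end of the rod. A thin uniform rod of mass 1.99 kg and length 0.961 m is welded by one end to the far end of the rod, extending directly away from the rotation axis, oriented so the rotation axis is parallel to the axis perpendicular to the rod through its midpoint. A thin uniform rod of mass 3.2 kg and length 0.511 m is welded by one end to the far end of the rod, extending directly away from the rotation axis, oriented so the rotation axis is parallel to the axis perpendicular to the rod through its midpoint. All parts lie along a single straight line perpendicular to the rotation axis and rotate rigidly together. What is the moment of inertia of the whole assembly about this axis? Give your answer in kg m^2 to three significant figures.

11.9

Thin rod: I_cm = (1/12)ML² = (1/12)(4.95)(0.475)² = 0.09307 kg m^2; centre at d = 0.2375 m, so I = I_cm + Md² gives I = 0.09307 + (4.95)(0.2375)² = 0.37228 kg m^2.
Point mass: I_cm = 0; centre at d = 0.2375 + 0.2375 = 0.475 m, so I = I_cm + Md² gives I = 0 + (1.51)(0.475)² = 0.34069 kg m^2.
Thin rod: I_cm = (1/12)ML² = (1/12)(1.99)(0.961)² = 0.15315 kg m^2; centre at d = 0.2375 + 0.2375 + 0.4805 = 0.9555 m, so I = I_cm + Md² gives I = 0.15315 + (1.99)(0.9555)² = 1.97 kg m^2.
Thin rod: I_cm = (1/12)ML² = (1/12)(3.2)(0.511)² = 0.069632 kg m^2; centre at d = 0.2375 + 0.2375 + 0.4805 + 0.4805 + 0.2555 = 1.6915 m, so I = I_cm + Md² gives I = 0.069632 + (3.2)(1.6915)² = 9.2254 kg m^2.
Total I = 0.37228 + 0.34069 + 1.97 + 9.2254 = 11.908 kg m^2.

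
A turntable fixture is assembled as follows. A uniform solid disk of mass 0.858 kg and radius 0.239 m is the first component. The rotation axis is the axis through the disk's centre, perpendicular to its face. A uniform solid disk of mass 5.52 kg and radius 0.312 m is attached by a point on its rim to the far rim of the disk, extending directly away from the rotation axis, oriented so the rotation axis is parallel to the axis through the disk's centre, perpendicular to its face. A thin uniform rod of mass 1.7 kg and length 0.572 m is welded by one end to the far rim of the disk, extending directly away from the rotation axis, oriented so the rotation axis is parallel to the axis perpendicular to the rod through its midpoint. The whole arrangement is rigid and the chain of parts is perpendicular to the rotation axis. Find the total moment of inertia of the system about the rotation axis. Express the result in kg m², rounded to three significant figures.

4.26

Solid disk: I_cm = (1/2)MR² = (1/2)(0.858)(0.239)² = 0.024505 kg m²; axis through the centre, so I = 0.024505 kg m².
Solid disk: I_cm = (1/2)MR² = (1/2)(5.52)(0.312)² = 0.26867 kg m²; centre at d = 0.239 + 0.312 = 0.551 m, so I = I_cm + Md² gives I = 0.26867 + (5.52)(0.551)² = 1.9445 kg m².
Thin rod: I_cm = (1/12)ML² = (1/12)(1.7)(0.572)² = 0.046351 kg m²; centre at d = 0.239 + 0.312 + 0.312 + 0.286 = 1.149 m, so I = I_cm + Md² gives I = 0.046351 + (1.7)(1.149)² = 2.2907 kg m².
Total I = 0.024505 + 1.9445 + 2.2907 = 4.2597 kg m².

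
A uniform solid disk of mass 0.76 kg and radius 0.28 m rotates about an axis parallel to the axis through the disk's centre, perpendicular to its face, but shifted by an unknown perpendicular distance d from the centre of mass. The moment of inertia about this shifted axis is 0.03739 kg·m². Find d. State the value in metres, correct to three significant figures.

0.100

About the centre-of-mass axis, I_cm = (1/2)MR² = (1/2)(0.76)(0.28)² = 0.029792 kg·m².
Parallel axis theorem: I = I_cm + Md², so Md² = 0.03739 − 0.029792 = 0.007598 kg·m².
d = √(0.007598 / 0.76) = 0.099987 m.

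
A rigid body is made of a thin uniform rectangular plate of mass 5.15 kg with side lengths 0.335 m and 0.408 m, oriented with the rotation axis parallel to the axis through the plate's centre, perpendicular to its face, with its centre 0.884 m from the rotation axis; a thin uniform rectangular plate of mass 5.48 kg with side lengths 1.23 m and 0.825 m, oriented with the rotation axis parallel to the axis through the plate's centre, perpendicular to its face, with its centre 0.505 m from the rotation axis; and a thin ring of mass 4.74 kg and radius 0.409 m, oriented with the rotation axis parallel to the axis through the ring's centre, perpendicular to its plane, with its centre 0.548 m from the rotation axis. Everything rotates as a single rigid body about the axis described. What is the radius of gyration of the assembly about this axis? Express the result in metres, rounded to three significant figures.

Rectangular plate: I_cm = (1/12)M(a²+b²) = (1/12)(5.15)[(0.335)² + (0.408)²] = 0.1196 kg m^2; centre at d = 0.884 m, so the parallel axis theorem gives I = 0.1196 + (5.15)(0.884)² = 4.1441 kg m^2.
Rectangular plate: I_cm = (1/12)M(a²+b²) = (1/12)(5.48)[(1.23)² + (0.825)²] = 1.0017 kg m^2; centre at d = 0.505 m, so the parallel axis theorem gives I = 1.0017 + (5.48)(0.505)² = 2.3992 kg m^2.
Thin ring: I_cm = MR² = (4.74)(0.409)² = 0.79291 kg m^2; centre at d = 0.548 m, so the parallel axis theorem gives I = 0.79291 + (4.74)(0.548)² = 2.2164 kg m^2.
Total I = 8.7597 kg m^2; total mass M = 15.37 kg.
k = √(I/M) = √(8.7597/15.37) = 0.75493 m.

0.755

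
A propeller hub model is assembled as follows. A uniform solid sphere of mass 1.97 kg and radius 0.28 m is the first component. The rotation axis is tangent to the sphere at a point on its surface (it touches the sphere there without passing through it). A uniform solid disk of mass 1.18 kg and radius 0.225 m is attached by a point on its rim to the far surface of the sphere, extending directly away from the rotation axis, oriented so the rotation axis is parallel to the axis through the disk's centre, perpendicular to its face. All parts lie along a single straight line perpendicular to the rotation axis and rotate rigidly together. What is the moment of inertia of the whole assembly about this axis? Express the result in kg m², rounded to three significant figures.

Solid sphere: I_cm = (2/5)MR² = (2/5)(1.97)(0.28)² = 0.061779 kg m²; centre at d = 0.28 m, so I = I_cm + Md² gives I = 0.061779 + (1.97)(0.28)² = 0.21623 kg m².
Solid disk: I_cm = (1/2)MR² = (1/2)(1.18)(0.225)² = 0.029869 kg m²; centre at d = 0.28 + 0.28 + 0.225 = 0.785 m, so I = I_cm + Md² gives I = 0.029869 + (1.18)(0.785)² = 0.75701 kg m².
Total I = 0.21623 + 0.75701 = 0.97324 kg m².

0.973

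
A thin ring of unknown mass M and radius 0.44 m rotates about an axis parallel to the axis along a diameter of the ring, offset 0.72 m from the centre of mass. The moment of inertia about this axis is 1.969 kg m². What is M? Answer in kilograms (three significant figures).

3.20

I = I_cm + Md² = (1/2)MR² + Md² = M·[0.5·(0.44)² + (0.72)²] = M·0.6152.
So M = 1.969 / 0.6152 = 3.2006 kg.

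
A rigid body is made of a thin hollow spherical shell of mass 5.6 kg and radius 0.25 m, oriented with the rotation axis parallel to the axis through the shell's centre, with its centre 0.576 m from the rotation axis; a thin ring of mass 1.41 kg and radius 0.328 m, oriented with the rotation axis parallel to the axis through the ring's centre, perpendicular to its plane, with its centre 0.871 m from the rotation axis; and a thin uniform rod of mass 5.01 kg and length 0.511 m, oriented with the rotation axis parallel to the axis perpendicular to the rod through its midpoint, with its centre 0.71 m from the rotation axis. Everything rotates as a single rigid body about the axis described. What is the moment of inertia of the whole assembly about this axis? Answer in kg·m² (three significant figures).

5.95

Spherical shell: I_cm = (2/3)MR² = (2/3)(5.6)(0.25)² = 0.23333 kg·m²; centre at d = 0.576 m, so the parallel axis theorem gives I = 0.23333 + (5.6)(0.576)² = 2.0913 kg·m².
Thin ring: I_cm = MR² = (1.41)(0.328)² = 0.15169 kg·m²; centre at d = 0.871 m, so the parallel axis theorem gives I = 0.15169 + (1.41)(0.871)² = 1.2214 kg·m².
Thin rod: I_cm = (1/12)ML² = (1/12)(5.01)(0.511)² = 0.10902 kg·m²; centre at d = 0.71 m, so the parallel axis theorem gives I = 0.10902 + (5.01)(0.71)² = 2.6346 kg·m².
Total I = 2.0913 + 1.2214 + 2.6346 = 5.9472 kg·m².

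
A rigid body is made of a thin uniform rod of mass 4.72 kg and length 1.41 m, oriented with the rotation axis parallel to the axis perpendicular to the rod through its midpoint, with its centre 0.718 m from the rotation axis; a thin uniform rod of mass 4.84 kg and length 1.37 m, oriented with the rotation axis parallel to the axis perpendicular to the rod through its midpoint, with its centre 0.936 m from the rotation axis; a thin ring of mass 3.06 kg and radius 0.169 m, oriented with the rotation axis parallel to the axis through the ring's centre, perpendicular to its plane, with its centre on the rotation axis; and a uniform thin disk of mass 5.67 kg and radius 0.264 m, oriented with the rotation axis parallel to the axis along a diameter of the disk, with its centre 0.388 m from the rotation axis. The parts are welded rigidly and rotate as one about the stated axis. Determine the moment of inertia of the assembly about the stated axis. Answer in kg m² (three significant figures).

Thin rod: I_cm = (1/12)ML² = (1/12)(4.72)(1.41)² = 0.78199 kg m²; centre at d = 0.718 m, so I = I_cm + Md² gives I = 0.78199 + (4.72)(0.718)² = 3.2153 kg m².
Thin rod: I_cm = (1/12)ML² = (1/12)(4.84)(1.37)² = 0.75702 kg m²; centre at d = 0.936 m, so I = I_cm + Md² gives I = 0.75702 + (4.84)(0.936)² = 4.9973 kg m².
Thin ring: I_cm = MR² = (3.06)(0.169)² = 0.087397 kg m²; axis through the centre, so I = 0.087397 kg m².
Thin disk: I_cm = (1/4)MR² = (1/4)(5.67)(0.264)² = 0.098794 kg m²; centre at d = 0.388 m, so I = I_cm + Md² gives I = 0.098794 + (5.67)(0.388)² = 0.95238 kg m².
Total I = 3.2153 + 4.9973 + 0.087397 + 0.95238 = 9.2524 kg m².

9.25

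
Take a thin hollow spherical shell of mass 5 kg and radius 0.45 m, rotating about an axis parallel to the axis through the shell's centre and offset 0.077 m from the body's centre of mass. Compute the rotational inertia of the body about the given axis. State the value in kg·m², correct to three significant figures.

I_cm = (2/3)MR² = (2/3)(5)(0.45)² = 0.675 kg·m²; centre at d = 0.077 m, so the parallel axis theorem gives I = 0.675 + (5)(0.077)² = 0.70464 kg·m².

0.705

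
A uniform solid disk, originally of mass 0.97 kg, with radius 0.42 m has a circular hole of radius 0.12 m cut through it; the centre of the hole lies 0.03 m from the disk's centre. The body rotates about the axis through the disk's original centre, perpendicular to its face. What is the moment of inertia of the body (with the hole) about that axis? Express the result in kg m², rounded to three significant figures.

Unpierced body about its centre: I₀ = (1/2)MR² = (1/2)(0.97)(0.42)² = 0.085554 kg m².
The removed disk has mass m = M·(r/R)² = (0.97)(0.12/0.42)² = 0.079184 kg (same uniform areal density).
Its moment of inertia about the rotation axis (parallel-axis theorem): I_hole = (1/2)mr² + md² = (1/2)(0.079184)(0.12)² + (0.079184)(0.03)² = 0.00064139 kg m².
Treating the hole as negative mass, I = I₀ − I_hole = 0.085554 − 0.00064139 = 0.084913 kg m².

0.0849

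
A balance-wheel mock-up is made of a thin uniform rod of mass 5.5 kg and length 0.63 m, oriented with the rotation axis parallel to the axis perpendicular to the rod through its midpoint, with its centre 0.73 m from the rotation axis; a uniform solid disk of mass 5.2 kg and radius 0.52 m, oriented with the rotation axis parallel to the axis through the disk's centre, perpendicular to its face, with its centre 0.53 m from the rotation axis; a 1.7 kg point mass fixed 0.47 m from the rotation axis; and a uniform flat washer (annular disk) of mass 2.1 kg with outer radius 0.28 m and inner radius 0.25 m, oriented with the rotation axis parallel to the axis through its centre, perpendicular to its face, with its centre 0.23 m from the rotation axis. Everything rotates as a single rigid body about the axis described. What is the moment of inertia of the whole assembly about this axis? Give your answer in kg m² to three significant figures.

5.91

Thin rod: I_cm = (1/12)ML² = (1/12)(5.5)(0.63)² = 0.18191 kg m²; centre at d = 0.73 m, so the parallel axis theorem gives I = 0.18191 + (5.5)(0.73)² = 3.1129 kg m².
Solid disk: I_cm = (1/2)MR² = (1/2)(5.2)(0.52)² = 0.70304 kg m²; centre at d = 0.53 m, so the parallel axis theorem gives I = 0.70304 + (5.2)(0.53)² = 2.1637 kg m².
Point mass: I_cm = 0; centre at d = 0.47 m, so the parallel axis theorem gives I = 0 + (1.7)(0.47)² = 0.37553 kg m².
Annular disk: I_cm = (1/2)M(R²+r²) = (1/2)(2.1)[(0.28)² + (0.25)²] = 0.14795 kg m²; centre at d = 0.23 m, so the parallel axis theorem gives I = 0.14795 + (2.1)(0.23)² = 0.25904 kg m².
Total I = 3.1129 + 2.1637 + 0.37553 + 0.25904 = 5.9111 kg m².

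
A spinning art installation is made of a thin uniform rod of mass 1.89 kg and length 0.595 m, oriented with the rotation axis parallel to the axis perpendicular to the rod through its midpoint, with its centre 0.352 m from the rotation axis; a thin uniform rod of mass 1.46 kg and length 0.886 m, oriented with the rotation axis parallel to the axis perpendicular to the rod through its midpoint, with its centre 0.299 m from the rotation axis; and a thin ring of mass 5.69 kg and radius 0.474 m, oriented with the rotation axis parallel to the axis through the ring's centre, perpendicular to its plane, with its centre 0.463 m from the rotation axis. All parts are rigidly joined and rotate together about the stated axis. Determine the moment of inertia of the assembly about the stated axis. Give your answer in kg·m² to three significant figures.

Thin rod: I_cm = (1/12)ML² = (1/12)(1.89)(0.595)² = 0.055759 kg·m²; centre at d = 0.352 m, so the parallel axis theorem gives I = 0.055759 + (1.89)(0.352)² = 0.28994 kg·m².
Thin rod: I_cm = (1/12)ML² = (1/12)(1.46)(0.886)² = 0.095508 kg·m²; centre at d = 0.299 m, so the parallel axis theorem gives I = 0.095508 + (1.46)(0.299)² = 0.22603 kg·m².
Thin ring: I_cm = MR² = (5.69)(0.474)² = 1.2784 kg·m²; centre at d = 0.463 m, so the parallel axis theorem gives I = 1.2784 + (5.69)(0.463)² = 2.4982 kg·m².
Total I = 0.28994 + 0.22603 + 2.4982 = 3.0141 kg·m².

3.01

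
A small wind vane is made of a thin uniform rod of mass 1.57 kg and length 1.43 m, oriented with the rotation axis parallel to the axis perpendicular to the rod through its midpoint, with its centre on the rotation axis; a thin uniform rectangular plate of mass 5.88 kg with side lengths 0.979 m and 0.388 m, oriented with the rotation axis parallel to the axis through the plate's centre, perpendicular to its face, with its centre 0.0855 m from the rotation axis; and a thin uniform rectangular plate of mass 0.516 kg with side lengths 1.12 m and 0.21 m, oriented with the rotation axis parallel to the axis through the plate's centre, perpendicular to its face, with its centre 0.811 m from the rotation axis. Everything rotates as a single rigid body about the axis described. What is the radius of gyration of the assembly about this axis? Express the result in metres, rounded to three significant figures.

0.396

Thin rod: I_cm = (1/12)ML² = (1/12)(1.57)(1.43)² = 0.26754 kg m^2; axis through the centre, so I = 0.26754 kg m^2.
Rectangular plate: I_cm = (1/12)M(a²+b²) = (1/12)(5.88)[(0.979)² + (0.388)²] = 0.5434 kg m^2; centre at d = 0.0855 m, so the parallel axis theorem gives I = 0.5434 + (5.88)(0.0855)² = 0.58639 kg m^2.
Rectangular plate: I_cm = (1/12)M(a²+b²) = (1/12)(0.516)[(1.12)² + (0.21)²] = 0.055836 kg m^2; centre at d = 0.811 m, so the parallel axis theorem gives I = 0.055836 + (0.516)(0.811)² = 0.39522 kg m^2.
Total I = 1.2491 kg m^2; total mass M = 7.966 kg.
k = √(I/M) = √(1.2491/7.966) = 0.39599 m.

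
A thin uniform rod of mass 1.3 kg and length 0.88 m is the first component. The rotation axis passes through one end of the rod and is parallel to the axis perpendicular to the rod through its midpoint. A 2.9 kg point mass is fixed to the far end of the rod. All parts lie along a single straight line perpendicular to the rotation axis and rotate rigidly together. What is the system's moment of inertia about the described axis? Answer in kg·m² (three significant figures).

Thin rod: I_cm = (1/12)ML² = (1/12)(1.3)(0.88)² = 0.083893 kg·m²; centre at d = 0.44 m, so the parallel axis theorem gives I = 0.083893 + (1.3)(0.44)² = 0.33557 kg·m².
Point mass: I_cm = 0; centre at d = 0.44 + 0.44 = 0.88 m, so the parallel axis theorem gives I = 0 + (2.9)(0.88)² = 2.2458 kg·m².
Total I = 0.33557 + 2.2458 = 2.5813 kg·m².

2.58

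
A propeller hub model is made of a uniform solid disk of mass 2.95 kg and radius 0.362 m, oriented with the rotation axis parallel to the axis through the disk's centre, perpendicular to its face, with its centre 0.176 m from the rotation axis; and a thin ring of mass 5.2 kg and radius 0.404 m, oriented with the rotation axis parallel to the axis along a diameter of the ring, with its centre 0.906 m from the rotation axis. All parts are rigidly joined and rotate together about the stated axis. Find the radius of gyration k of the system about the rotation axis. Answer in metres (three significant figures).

Solid disk: I_cm = (1/2)MR² = (1/2)(2.95)(0.362)² = 0.19329 kg m^2; centre at d = 0.176 m, so I = I_cm + Md² gives I = 0.19329 + (2.95)(0.176)² = 0.28467 kg m^2.
Thin ring: I_cm = (1/2)MR² = (1/2)(5.2)(0.404)² = 0.42436 kg m^2; centre at d = 0.906 m, so I = I_cm + Md² gives I = 0.42436 + (5.2)(0.906)² = 4.6927 kg m^2.
Total I = 4.9774 kg m^2; total mass M = 8.15 kg.
k = √(I/M) = √(4.9774/8.15) = 0.78149 m.

0.781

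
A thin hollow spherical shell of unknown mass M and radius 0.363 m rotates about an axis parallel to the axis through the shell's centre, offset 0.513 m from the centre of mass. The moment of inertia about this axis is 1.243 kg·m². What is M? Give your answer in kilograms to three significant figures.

3.54

I = I_cm + Md² = (2/3)MR² + Md² = M·[0.666667·(0.363)² + (0.513)²] = M·0.35101.
So M = 1.243 / 0.35101 = 3.5412 kg.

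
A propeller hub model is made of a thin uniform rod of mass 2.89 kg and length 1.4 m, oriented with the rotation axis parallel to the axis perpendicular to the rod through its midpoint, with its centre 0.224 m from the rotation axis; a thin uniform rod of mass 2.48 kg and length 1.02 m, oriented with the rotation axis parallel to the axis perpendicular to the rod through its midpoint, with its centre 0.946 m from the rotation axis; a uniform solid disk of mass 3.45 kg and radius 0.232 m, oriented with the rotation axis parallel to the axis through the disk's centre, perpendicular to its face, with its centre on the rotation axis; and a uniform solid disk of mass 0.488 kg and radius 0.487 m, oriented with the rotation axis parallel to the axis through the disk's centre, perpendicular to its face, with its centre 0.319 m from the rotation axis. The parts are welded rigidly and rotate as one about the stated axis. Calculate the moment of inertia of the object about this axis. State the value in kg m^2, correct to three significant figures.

Thin rod: I_cm = (1/12)ML² = (1/12)(2.89)(1.4)² = 0.47203 kg m^2; centre at d = 0.224 m, so the parallel axis theorem gives I = 0.47203 + (2.89)(0.224)² = 0.61704 kg m^2.
Thin rod: I_cm = (1/12)ML² = (1/12)(2.48)(1.02)² = 0.21502 kg m^2; centre at d = 0.946 m, so the parallel axis theorem gives I = 0.21502 + (2.48)(0.946)² = 2.4344 kg m^2.
Solid disk: I_cm = (1/2)MR² = (1/2)(3.45)(0.232)² = 0.092846 kg m^2; axis through the centre, so I = 0.092846 kg m^2.
Solid disk: I_cm = (1/2)MR² = (1/2)(0.488)(0.487)² = 0.057869 kg m^2; centre at d = 0.319 m, so the parallel axis theorem gives I = 0.057869 + (0.488)(0.319)² = 0.10753 kg m^2.
Total I = 0.61704 + 2.4344 + 0.092846 + 0.10753 = 3.2518 kg m^2.

3.25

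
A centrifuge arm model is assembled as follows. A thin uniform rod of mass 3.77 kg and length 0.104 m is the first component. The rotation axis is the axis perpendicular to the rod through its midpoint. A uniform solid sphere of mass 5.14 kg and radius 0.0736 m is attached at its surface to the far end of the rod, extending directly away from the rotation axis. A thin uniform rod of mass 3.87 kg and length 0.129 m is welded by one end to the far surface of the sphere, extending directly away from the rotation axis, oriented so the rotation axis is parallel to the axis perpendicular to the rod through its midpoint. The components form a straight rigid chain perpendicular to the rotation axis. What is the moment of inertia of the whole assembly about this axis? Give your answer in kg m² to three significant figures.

Thin rod: I_cm = (1/12)ML² = (1/12)(3.77)(0.104)² = 0.003398 kg m²; axis through the centre, so I = 0.003398 kg m².
Solid sphere: I_cm = (2/5)MR² = (2/5)(5.14)(0.0736)² = 0.011137 kg m²; centre at d = 0.052 + 0.0736 = 0.1256 m, so I = I_cm + Md² gives I = 0.011137 + (5.14)(0.1256)² = 0.092223 kg m².
Thin rod: I_cm = (1/12)ML² = (1/12)(3.87)(0.129)² = 0.0053667 kg m²; centre at d = 0.052 + 0.0736 + 0.0736 + 0.0645 = 0.2637 m, so I = I_cm + Md² gives I = 0.0053667 + (3.87)(0.2637)² = 0.27448 kg m².
Total I = 0.003398 + 0.092223 + 0.27448 = 0.3701 kg m².

0.370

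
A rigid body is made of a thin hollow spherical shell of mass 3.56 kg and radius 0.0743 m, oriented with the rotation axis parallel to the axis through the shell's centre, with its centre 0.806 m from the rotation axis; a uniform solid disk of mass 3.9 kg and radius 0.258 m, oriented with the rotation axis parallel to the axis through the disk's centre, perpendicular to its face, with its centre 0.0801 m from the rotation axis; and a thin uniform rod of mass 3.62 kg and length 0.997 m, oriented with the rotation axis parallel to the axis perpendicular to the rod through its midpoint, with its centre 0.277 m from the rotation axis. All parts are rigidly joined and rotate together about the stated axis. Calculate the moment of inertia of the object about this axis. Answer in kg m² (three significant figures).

Spherical shell: I_cm = (2/3)MR² = (2/3)(3.56)(0.0743)² = 0.013102 kg m²; centre at d = 0.806 m, so the parallel axis theorem gives I = 0.013102 + (3.56)(0.806)² = 2.3258 kg m².
Solid disk: I_cm = (1/2)MR² = (1/2)(3.9)(0.258)² = 0.1298 kg m²; centre at d = 0.0801 m, so the parallel axis theorem gives I = 0.1298 + (3.9)(0.0801)² = 0.15482 kg m².
Thin rod: I_cm = (1/12)ML² = (1/12)(3.62)(0.997)² = 0.29986 kg m²; centre at d = 0.277 m, so the parallel axis theorem gives I = 0.29986 + (3.62)(0.277)² = 0.57762 kg m².
Total I = 2.3258 + 0.15482 + 0.57762 = 3.0582 kg m².

3.06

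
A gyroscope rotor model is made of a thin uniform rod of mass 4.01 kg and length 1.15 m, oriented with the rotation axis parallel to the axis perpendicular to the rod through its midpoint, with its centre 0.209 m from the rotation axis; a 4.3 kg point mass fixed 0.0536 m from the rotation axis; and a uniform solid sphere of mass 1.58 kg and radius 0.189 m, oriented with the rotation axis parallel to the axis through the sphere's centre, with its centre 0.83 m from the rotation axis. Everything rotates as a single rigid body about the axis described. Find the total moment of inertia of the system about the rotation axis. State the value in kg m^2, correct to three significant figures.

1.74

Thin rod: I_cm = (1/12)ML² = (1/12)(4.01)(1.15)² = 0.44194 kg m^2; centre at d = 0.209 m, so I = I_cm + Md² gives I = 0.44194 + (4.01)(0.209)² = 0.6171 kg m^2.
Point mass: I_cm = 0; centre at d = 0.0536 m, so I = I_cm + Md² gives I = 0 + (4.3)(0.0536)² = 0.012354 kg m^2.
Solid sphere: I_cm = (2/5)MR² = (2/5)(1.58)(0.189)² = 0.022576 kg m^2; centre at d = 0.83 m, so I = I_cm + Md² gives I = 0.022576 + (1.58)(0.83)² = 1.111 kg m^2.
Total I = 0.6171 + 0.012354 + 1.111 = 1.7405 kg m^2.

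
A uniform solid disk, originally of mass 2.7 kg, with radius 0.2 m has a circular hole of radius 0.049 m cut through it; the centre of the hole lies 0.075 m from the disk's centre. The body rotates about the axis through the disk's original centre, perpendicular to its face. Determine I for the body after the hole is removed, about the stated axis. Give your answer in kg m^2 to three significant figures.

0.0529

Unpierced body about its centre: I₀ = (1/2)MR² = (1/2)(2.7)(0.2)² = 0.054 kg m^2.
The removed disk has mass m = M·(r/R)² = (2.7)(0.049/0.2)² = 0.16207 kg (same uniform areal density).
Its moment of inertia about the rotation axis (parallel-axis theorem): I_hole = (1/2)mr² + md² = (1/2)(0.16207)(0.049)² + (0.16207)(0.075)² = 0.0011062 kg m^2.
Treating the hole as negative mass, I = I₀ − I_hole = 0.054 − 0.0011062 = 0.052894 kg m^2.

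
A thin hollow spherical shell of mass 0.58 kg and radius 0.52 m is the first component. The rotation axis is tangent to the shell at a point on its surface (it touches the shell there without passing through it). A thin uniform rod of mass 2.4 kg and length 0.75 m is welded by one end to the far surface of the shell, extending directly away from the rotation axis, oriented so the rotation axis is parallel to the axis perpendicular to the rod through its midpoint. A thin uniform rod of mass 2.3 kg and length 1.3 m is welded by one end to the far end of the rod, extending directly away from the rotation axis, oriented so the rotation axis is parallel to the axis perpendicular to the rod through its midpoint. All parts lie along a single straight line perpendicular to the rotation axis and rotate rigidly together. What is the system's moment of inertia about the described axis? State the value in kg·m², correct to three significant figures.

19.2

Spherical shell: I_cm = (2/3)MR² = (2/3)(0.58)(0.52)² = 0.10455 kg·m²; centre at d = 0.52 m, so the parallel axis theorem gives I = 0.10455 + (0.58)(0.52)² = 0.26139 kg·m².
Thin rod: I_cm = (1/12)ML² = (1/12)(2.4)(0.75)² = 0.1125 kg·m²; centre at d = 0.52 + 0.52 + 0.375 = 1.415 m, so the parallel axis theorem gives I = 0.1125 + (2.4)(1.415)² = 4.9178 kg·m².
Thin rod: I_cm = (1/12)ML² = (1/12)(2.3)(1.3)² = 0.32392 kg·m²; centre at d = 0.52 + 0.52 + 0.375 + 0.375 + 0.65 = 2.44 m, so the parallel axis theorem gives I = 0.32392 + (2.3)(2.44)² = 14.017 kg·m².
Total I = 0.26139 + 4.9178 + 14.017 = 19.196 kg·m².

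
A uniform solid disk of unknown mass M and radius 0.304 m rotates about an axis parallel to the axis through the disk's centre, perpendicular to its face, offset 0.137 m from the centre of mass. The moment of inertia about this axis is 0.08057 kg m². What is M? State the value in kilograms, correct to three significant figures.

1.24

I = I_cm + Md² = (1/2)MR² + Md² = M·[0.5·(0.304)² + (0.137)²] = M·0.064977.
So M = 0.08057 / 0.064977 = 1.24 kg.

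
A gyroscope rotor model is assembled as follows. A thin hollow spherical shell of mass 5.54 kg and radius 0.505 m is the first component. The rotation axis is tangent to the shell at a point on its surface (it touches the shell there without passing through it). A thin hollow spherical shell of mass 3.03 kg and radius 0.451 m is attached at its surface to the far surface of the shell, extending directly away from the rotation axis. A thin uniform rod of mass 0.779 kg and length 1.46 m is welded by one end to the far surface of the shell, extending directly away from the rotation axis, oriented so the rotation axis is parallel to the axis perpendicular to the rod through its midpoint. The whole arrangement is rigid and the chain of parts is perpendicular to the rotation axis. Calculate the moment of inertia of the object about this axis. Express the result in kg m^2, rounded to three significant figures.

14.8

Spherical shell: I_cm = (2/3)MR² = (2/3)(5.54)(0.505)² = 0.94189 kg m^2; centre at d = 0.505 m, so the parallel axis theorem gives I = 0.94189 + (5.54)(0.505)² = 2.3547 kg m^2.
Spherical shell: I_cm = (2/3)MR² = (2/3)(3.03)(0.451)² = 0.41087 kg m^2; centre at d = 0.505 + 0.505 + 0.451 = 1.461 m, so the parallel axis theorem gives I = 0.41087 + (3.03)(1.461)² = 6.8785 kg m^2.
Thin rod: I_cm = (1/12)ML² = (1/12)(0.779)(1.46)² = 0.13838 kg m^2; centre at d = 0.505 + 0.505 + 0.451 + 0.451 + 0.73 = 2.642 m, so the parallel axis theorem gives I = 0.13838 + (0.779)(2.642)² = 5.5759 kg m^2.
Total I = 2.3547 + 6.8785 + 5.5759 = 14.809 kg m^2.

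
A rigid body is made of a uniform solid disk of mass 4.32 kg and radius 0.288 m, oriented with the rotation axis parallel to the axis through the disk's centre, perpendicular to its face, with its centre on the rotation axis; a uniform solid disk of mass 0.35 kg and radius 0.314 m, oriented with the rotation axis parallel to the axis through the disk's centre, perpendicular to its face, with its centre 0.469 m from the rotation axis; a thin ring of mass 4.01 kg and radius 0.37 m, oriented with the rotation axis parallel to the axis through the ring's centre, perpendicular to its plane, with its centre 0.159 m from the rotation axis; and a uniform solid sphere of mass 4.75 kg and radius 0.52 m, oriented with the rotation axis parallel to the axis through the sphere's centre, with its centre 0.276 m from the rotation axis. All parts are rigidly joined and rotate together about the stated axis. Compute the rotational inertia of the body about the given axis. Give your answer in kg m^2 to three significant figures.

Solid disk: I_cm = (1/2)MR² = (1/2)(4.32)(0.288)² = 0.17916 kg m^2; axis through the centre, so I = 0.17916 kg m^2.
Solid disk: I_cm = (1/2)MR² = (1/2)(0.35)(0.314)² = 0.017254 kg m^2; centre at d = 0.469 m, so the parallel axis theorem gives I = 0.017254 + (0.35)(0.469)² = 0.094241 kg m^2.
Thin ring: I_cm = MR² = (4.01)(0.37)² = 0.54897 kg m^2; centre at d = 0.159 m, so the parallel axis theorem gives I = 0.54897 + (4.01)(0.159)² = 0.65035 kg m^2.
Solid sphere: I_cm = (2/5)MR² = (2/5)(4.75)(0.52)² = 0.51376 kg m^2; centre at d = 0.276 m, so the parallel axis theorem gives I = 0.51376 + (4.75)(0.276)² = 0.8756 kg m^2.
Total I = 0.17916 + 0.094241 + 0.65035 + 0.8756 = 1.7993 kg m^2.

1.80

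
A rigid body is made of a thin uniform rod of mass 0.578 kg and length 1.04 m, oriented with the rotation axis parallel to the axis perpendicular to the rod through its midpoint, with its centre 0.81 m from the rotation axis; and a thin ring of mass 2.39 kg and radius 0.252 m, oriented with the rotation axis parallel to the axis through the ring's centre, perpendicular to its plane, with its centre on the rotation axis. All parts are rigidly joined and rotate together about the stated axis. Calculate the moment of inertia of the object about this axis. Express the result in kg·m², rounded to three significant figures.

Thin rod: I_cm = (1/12)ML² = (1/12)(0.578)(1.04)² = 0.052097 kg·m²; centre at d = 0.81 m, so I = I_cm + Md² gives I = 0.052097 + (0.578)(0.81)² = 0.43132 kg·m².
Thin ring: I_cm = MR² = (2.39)(0.252)² = 0.15177 kg·m²; axis through the centre, so I = 0.15177 kg·m².
Total I = 0.43132 + 0.15177 = 0.5831 kg·m².

0.583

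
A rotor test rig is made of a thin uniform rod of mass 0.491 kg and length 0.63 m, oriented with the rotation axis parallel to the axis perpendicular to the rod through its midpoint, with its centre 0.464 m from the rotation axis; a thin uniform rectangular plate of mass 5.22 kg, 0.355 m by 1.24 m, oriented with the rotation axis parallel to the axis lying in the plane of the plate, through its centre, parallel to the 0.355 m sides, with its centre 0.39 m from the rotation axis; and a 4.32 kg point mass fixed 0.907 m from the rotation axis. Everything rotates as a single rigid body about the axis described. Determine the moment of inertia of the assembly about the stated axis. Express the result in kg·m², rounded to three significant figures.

5.14

Thin rod: I_cm = (1/12)ML² = (1/12)(0.491)(0.63)² = 0.01624 kg·m²; centre at d = 0.464 m, so the parallel axis theorem gives I = 0.01624 + (0.491)(0.464)² = 0.12195 kg·m².
Rectangular plate: I_cm = (1/12)Mb² = (1/12)(5.22)(1.24)² = 0.66886 kg·m²; centre at d = 0.39 m, so the parallel axis theorem gives I = 0.66886 + (5.22)(0.39)² = 1.4628 kg·m².
Point mass: I_cm = 0; centre at d = 0.907 m, so the parallel axis theorem gives I = 0 + (4.32)(0.907)² = 3.5538 kg·m².
Total I = 0.12195 + 1.4628 + 3.5538 = 5.1386 kg·m².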